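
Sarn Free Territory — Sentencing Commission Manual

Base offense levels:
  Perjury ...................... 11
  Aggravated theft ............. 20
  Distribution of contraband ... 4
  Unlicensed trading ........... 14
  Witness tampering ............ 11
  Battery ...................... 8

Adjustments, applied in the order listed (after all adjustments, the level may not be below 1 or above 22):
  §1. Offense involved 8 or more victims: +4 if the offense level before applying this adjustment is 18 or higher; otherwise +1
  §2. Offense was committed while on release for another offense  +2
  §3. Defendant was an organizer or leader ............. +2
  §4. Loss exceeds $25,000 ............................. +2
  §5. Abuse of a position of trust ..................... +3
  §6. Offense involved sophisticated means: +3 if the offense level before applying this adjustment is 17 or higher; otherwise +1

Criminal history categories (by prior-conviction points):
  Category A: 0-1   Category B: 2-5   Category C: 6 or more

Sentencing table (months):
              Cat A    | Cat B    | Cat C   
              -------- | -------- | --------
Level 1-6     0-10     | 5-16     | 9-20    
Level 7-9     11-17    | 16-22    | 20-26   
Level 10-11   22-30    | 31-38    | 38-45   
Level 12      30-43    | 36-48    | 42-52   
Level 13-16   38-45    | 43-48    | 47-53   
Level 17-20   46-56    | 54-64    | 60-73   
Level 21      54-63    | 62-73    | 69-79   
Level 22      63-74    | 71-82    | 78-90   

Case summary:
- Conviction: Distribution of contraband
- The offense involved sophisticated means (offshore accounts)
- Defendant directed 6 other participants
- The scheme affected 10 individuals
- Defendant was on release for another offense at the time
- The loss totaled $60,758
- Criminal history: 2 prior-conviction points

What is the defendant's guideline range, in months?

Base offense level for distribution of contraband: 4.
§1 applies (level before this adjustment is 4 < 18, so +1): 4 + 1 = 5.
§2 applies: 5 + 2 = 7.
§3 applies: 7 + 2 = 9.
§4 applies: 9 + 2 = 11.
§5 does not apply.
§6 applies (level before this adjustment is 11 < 17, so +1): 11 + 1 = 12.
Final offense level: 12.
Criminal history: 2 prior points → Category B (2-5).
Level 12 falls in the 12 band.
Grid: Level 12 × Category B = 36-48 months.

36-48 months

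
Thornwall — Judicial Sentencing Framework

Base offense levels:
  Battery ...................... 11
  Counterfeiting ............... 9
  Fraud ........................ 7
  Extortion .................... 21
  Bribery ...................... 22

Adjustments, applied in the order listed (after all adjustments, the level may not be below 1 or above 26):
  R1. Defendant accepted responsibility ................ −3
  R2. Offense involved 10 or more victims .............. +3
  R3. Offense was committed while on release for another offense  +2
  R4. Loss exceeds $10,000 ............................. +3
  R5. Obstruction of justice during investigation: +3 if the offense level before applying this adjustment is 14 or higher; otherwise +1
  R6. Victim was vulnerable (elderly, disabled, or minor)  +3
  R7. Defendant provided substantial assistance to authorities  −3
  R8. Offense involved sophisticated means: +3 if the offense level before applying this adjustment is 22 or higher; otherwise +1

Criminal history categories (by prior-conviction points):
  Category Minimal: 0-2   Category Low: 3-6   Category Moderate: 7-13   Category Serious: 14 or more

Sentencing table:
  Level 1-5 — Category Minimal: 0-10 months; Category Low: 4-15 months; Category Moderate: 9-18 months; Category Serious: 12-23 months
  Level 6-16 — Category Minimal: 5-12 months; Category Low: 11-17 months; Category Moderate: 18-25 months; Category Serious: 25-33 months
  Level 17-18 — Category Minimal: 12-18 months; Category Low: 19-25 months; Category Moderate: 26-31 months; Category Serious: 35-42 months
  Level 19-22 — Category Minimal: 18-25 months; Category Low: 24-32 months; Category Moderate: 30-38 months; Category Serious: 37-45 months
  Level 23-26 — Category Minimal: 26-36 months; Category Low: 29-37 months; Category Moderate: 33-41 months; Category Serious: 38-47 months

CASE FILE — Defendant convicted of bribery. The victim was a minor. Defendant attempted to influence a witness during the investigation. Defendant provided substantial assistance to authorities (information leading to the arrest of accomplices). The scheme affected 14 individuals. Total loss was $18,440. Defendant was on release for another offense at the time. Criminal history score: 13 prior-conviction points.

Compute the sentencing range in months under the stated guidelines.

Base offense level for bribery: 22.
R1 does not apply.
R2 applies: 22 + 3 = 25.
R3 applies: 25 + 2 = 27.
R4 applies: 27 + 3 = 30.
R5 applies (level before this adjustment is 30 ≥ 14, so +3): 30 + 3 = 33.
R6 applies: 33 + 3 = 36.
R7 applies: 36 − 3 = 33.
R8 does not apply.
Level 33 exceeds the maximum of 26; capped at 26.
Final offense level: 26.
Criminal history: 13 prior points → Category Moderate (7-13).
Level 26 falls in the 23-26 band.
Grid: Level 23-26 × Category Moderate = 33-41 months.

33-41 months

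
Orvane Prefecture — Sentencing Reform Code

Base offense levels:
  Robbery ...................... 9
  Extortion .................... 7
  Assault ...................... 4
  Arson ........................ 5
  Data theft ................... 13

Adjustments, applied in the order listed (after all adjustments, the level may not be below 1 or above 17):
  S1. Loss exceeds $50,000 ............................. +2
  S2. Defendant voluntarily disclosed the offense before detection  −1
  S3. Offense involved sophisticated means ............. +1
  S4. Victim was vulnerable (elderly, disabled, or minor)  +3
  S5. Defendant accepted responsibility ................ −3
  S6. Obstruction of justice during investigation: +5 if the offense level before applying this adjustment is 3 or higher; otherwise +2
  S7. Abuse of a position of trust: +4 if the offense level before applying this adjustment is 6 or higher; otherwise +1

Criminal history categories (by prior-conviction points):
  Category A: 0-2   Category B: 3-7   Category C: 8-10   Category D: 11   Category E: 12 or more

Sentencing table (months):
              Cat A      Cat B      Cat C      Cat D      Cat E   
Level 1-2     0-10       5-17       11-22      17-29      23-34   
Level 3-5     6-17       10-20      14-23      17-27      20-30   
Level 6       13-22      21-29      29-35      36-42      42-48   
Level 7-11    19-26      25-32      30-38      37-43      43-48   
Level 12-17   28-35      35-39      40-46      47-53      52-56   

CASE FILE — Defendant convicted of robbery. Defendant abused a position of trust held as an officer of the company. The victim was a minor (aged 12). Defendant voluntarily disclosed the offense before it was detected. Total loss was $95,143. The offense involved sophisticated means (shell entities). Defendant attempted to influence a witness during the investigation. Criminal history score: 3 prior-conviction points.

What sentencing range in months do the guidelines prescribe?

Base offense level for robbery: 9.
S1 applies: 9 + 2 = 11.
S2 applies: 11 − 1 = 10.
S3 applies: 10 + 1 = 11.
S4 applies: 11 + 3 = 14.
S5 does not apply.
S6 applies (level before this adjustment is 14 ≥ 3, so +5): 14 + 5 = 19.
S7 applies (level before this adjustment is 19 ≥ 6, so +4): 19 + 4 = 23.
Level 23 exceeds the maximum of 17; capped at 17.
Final offense level: 17.
Criminal history: 3 prior points → Category B (3-7).
Level 17 falls in the 12-17 band.
Grid: Level 12-17 × Category B = 35-39 months.

35-39 months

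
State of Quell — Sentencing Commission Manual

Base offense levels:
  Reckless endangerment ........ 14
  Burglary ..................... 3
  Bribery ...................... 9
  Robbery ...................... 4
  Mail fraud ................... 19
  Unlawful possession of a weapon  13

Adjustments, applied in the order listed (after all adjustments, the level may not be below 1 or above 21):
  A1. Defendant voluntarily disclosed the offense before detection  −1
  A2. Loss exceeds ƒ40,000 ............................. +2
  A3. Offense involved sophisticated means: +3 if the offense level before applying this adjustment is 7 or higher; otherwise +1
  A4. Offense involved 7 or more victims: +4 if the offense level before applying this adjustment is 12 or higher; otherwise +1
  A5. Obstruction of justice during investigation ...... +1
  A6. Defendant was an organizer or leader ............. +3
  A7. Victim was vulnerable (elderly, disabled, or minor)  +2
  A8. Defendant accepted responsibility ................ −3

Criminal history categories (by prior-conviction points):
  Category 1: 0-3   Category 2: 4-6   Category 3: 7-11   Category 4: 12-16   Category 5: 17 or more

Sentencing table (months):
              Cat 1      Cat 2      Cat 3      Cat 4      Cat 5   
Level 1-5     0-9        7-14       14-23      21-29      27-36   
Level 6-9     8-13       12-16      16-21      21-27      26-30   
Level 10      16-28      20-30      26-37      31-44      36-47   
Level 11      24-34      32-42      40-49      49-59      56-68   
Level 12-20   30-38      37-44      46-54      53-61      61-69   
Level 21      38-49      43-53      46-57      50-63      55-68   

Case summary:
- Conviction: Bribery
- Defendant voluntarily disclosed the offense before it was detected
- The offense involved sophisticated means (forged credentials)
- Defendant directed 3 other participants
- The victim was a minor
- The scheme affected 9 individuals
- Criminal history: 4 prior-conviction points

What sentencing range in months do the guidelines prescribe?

37-44 months

Base offense level for bribery: 9.
A1 applies: 9 − 1 = 8.
A2 does not apply.
A3 applies (level before this adjustment is 8 ≥ 7, so +3): 8 + 3 = 11.
A4 applies (level before this adjustment is 11 < 12, so +1): 11 + 1 = 12.
A5 does not apply.
A6 applies: 12 + 3 = 15.
A7 applies: 15 + 2 = 17.
Final offense level: 17.
Criminal history: 4 prior points → Category 2 (4-6).
Level 17 falls in the 12-20 band.
Grid: Level 12-20 × Category 2 = 37-44 months.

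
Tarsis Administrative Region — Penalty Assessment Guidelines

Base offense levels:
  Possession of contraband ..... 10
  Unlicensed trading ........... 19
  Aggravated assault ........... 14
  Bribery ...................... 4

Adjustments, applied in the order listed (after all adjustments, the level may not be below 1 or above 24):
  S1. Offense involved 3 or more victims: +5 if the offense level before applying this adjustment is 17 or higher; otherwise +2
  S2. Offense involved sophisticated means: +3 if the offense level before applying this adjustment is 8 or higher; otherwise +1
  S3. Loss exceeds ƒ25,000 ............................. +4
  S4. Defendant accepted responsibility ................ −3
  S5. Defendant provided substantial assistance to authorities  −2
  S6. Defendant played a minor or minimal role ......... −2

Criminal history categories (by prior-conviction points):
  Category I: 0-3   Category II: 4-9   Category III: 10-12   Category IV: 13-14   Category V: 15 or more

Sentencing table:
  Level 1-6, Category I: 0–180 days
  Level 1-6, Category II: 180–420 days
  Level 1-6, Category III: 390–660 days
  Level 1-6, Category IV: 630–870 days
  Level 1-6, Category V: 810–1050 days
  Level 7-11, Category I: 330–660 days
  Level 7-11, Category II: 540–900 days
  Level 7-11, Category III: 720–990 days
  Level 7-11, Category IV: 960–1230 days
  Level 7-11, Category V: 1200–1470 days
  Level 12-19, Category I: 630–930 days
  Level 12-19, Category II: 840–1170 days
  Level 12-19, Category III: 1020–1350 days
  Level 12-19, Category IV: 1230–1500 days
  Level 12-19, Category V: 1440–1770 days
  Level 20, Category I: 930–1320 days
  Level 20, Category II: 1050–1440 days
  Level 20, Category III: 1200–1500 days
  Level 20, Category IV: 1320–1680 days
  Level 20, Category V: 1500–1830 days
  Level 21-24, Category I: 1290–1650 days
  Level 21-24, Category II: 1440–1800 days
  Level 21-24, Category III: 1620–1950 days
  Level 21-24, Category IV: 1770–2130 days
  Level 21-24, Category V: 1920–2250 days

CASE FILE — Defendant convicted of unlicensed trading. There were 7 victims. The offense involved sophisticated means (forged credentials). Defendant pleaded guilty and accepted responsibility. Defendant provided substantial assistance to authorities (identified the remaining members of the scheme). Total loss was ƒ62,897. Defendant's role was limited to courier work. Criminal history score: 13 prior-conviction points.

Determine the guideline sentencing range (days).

Base offense level for unlicensed trading: 19.
S1 applies (level before this adjustment is 19 ≥ 17, so +5): 19 + 5 = 24.
S2 applies (level before this adjustment is 24 ≥ 8, so +3): 24 + 3 = 27.
S3 applies: 27 + 4 = 31.
S4 applies: 31 − 3 = 28.
S5 applies: 28 − 2 = 26.
S6 applies: 26 − 2 = 24.
Final offense level: 24.
Criminal history: 13 prior points → Category IV (13-14).
Level 24 falls in the 21-24 band.
Grid: Level 21-24 × Category IV = 1770-2130 days.

1770-2130 days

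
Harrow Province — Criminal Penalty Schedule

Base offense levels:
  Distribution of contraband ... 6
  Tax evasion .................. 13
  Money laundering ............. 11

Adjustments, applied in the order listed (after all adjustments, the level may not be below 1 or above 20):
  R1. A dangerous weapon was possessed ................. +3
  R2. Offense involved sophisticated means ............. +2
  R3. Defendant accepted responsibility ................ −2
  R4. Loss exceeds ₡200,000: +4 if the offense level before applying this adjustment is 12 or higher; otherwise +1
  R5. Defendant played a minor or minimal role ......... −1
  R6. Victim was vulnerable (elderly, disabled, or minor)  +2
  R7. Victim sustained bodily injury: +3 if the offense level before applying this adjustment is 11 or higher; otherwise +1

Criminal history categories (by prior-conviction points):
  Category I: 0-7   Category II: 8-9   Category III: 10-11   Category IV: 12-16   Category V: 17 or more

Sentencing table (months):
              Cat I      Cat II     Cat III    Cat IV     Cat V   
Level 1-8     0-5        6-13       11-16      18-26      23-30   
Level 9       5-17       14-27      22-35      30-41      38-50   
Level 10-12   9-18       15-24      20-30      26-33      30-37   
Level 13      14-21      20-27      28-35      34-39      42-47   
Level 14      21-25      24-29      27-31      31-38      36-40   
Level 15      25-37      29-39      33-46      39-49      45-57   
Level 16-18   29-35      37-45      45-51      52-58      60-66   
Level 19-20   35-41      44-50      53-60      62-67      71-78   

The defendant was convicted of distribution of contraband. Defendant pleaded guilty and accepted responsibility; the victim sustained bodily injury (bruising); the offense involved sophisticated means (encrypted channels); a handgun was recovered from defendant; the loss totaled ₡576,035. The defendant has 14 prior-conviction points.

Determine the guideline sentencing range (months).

Base offense level for distribution of contraband: 6.
R1 applies: 6 + 3 = 9.
R2 applies: 9 + 2 = 11.
R3 applies: 11 − 2 = 9.
R4 applies (level before this adjustment is 9 < 12, so +1): 9 + 1 = 10.
R6 does not apply.
R7 applies (level before this adjustment is 10 < 11, so +1): 10 + 1 = 11.
Final offense level: 11.
Criminal history: 14 prior points → Category IV (12-16).
Level 11 falls in the 10-12 band.
Grid: Level 10-12 × Category IV = 26-33 months.

26-33 months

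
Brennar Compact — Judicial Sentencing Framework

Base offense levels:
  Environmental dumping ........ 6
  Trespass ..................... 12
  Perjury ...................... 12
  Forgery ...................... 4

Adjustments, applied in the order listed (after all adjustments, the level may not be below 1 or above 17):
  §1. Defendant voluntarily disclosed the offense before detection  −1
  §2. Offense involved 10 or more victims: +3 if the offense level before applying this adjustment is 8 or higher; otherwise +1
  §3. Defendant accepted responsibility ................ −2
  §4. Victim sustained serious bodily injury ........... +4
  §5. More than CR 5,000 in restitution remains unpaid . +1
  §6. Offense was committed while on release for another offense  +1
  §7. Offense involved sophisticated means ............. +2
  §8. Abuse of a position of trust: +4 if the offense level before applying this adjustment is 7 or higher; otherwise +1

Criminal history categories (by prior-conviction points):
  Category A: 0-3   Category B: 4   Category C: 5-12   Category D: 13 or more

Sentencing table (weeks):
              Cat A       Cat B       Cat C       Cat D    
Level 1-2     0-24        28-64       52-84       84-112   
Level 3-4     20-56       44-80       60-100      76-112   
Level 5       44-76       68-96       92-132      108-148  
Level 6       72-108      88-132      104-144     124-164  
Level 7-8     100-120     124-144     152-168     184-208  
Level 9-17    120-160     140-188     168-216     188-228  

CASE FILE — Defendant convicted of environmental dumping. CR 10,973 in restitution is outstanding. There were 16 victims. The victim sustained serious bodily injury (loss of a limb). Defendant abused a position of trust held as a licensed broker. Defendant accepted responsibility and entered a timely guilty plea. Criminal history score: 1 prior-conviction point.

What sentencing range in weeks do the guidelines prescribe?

Base offense level for environmental dumping: 6.
§1 does not apply.
§2 applies (level before this adjustment is 6 < 8, so +1): 6 + 1 = 7.
§3 applies: 7 − 2 = 5.
§4 applies: 5 + 4 = 9.
§5 applies: 9 + 1 = 10.
§8 applies (level before this adjustment is 10 ≥ 7, so +4): 10 + 4 = 14.
Final offense level: 14.
Criminal history: 1 prior point → Category A (0-3).
Level 14 falls in the 9-17 band.
Grid: Level 9-17 × Category A = 120-160 weeks.

120-160 weeks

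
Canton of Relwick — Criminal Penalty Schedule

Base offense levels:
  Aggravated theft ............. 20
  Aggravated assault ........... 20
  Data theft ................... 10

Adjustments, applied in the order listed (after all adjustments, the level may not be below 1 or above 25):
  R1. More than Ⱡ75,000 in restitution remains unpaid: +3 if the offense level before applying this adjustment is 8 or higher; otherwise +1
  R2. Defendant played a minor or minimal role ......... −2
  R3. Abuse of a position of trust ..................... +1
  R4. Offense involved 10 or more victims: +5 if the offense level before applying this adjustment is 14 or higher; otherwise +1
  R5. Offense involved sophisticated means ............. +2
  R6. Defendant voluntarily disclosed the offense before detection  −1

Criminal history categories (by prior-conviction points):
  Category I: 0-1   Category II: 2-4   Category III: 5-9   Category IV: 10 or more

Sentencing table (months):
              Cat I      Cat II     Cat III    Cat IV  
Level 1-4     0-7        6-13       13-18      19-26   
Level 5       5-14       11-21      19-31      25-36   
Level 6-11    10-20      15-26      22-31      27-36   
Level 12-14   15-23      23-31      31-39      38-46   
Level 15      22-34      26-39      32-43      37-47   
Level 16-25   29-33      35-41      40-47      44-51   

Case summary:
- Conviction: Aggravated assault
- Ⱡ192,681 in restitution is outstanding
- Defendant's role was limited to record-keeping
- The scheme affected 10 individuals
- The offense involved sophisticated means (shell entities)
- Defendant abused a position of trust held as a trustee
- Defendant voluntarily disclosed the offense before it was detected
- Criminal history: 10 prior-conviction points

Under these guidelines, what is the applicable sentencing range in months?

Base offense level for aggravated assault: 20.
R1 applies (level before this adjustment is 20 ≥ 8, so +3): 20 + 3 = 23.
R2 applies: 23 − 2 = 21.
R3 applies: 21 + 1 = 22.
R4 applies (level before this adjustment is 22 ≥ 14, so +5): 22 + 5 = 27.
R5 applies: 27 + 2 = 29.
R6 applies: 29 − 1 = 28.
Level 28 exceeds the maximum of 25; capped at 25.
Final offense level: 25.
Criminal history: 10 prior points → Category IV (10+).
Level 25 falls in the 16-25 band.
Grid: Level 16-25 × Category IV = 44-51 months.

44-51 months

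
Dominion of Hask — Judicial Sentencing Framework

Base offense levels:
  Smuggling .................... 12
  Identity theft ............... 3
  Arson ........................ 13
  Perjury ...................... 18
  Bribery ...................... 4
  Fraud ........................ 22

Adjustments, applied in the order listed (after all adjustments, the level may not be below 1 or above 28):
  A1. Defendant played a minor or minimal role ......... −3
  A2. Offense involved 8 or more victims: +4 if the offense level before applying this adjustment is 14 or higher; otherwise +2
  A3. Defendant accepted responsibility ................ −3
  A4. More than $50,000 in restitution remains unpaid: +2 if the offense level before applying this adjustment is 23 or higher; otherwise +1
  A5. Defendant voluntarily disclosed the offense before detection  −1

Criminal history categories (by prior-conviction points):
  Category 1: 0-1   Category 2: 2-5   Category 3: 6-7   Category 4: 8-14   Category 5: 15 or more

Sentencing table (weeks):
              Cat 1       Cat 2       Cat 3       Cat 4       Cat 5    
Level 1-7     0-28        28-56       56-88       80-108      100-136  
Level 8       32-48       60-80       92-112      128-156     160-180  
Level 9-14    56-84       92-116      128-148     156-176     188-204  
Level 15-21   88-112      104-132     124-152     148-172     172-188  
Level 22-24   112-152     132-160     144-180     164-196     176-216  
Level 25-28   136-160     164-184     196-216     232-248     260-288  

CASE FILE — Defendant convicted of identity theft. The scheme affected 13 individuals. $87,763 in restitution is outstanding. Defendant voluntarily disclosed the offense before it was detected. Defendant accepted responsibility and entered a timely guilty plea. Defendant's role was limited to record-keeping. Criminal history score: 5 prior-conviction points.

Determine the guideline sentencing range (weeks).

Base offense level for identity theft: 3.
A1 applies: 3 − 3 = 0.
A2 applies (level before this adjustment is 0 < 14, so +2): 0 + 2 = 2.
A3 applies: 2 − 3 = -1.
A4 applies (level before this adjustment is -1 < 23, so +1): -1 + 1 = 0.
A5 applies: 0 − 1 = -1.
Level -1 is below the minimum of 1; floored at 1.
Final offense level: 1.
Criminal history: 5 prior points → Category 2 (2-5).
Level 1 falls in the 1-7 band.
Grid: Level 1-7 × Category 2 = 28-56 weeks.

28-56 weeks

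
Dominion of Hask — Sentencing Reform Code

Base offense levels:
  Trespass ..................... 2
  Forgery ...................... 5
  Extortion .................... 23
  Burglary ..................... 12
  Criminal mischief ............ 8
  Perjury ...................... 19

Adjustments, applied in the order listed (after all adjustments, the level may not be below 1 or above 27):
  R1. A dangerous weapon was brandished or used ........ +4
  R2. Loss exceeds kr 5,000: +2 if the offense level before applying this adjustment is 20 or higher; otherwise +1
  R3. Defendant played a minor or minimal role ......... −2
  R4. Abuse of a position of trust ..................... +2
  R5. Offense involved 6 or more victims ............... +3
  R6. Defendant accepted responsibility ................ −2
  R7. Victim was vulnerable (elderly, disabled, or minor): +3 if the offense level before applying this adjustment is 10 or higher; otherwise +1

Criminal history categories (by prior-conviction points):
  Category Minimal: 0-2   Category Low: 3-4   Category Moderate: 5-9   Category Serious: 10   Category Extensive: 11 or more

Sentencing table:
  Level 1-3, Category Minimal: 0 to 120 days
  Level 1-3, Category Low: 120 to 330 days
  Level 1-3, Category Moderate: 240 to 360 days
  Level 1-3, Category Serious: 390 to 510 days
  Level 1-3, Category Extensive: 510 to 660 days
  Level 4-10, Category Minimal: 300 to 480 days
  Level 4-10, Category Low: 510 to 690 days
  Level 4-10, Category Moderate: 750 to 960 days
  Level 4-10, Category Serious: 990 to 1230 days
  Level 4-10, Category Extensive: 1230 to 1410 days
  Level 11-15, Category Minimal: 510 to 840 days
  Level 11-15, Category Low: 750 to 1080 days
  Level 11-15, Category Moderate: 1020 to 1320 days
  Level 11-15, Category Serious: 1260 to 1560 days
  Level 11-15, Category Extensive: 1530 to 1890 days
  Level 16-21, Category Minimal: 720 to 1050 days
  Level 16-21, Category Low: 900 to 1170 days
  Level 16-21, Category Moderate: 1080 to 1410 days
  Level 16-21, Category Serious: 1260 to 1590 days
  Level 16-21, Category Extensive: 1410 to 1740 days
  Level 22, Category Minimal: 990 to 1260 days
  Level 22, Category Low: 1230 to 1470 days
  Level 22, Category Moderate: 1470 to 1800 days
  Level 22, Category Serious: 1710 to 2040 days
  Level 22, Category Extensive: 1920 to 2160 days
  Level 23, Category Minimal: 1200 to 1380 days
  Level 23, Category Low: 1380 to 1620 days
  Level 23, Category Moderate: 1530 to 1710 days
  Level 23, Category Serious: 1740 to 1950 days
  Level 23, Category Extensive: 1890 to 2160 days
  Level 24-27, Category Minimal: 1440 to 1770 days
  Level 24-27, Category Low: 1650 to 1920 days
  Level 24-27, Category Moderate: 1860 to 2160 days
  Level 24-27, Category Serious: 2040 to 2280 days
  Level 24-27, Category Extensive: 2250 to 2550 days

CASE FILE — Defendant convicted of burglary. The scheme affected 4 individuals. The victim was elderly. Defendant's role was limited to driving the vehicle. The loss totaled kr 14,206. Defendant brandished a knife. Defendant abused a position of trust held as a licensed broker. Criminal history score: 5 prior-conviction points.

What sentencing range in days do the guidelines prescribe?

Base offense level for burglary: 12.
R1 applies: 12 + 4 = 16.
R2 applies (level before this adjustment is 16 < 20, so +1): 16 + 1 = 17.
R3 applies: 17 − 2 = 15.
R4 applies: 15 + 2 = 17.
R6 does not apply.
R7 applies (level before this adjustment is 17 ≥ 10, so +3): 17 + 3 = 20.
Final offense level: 20.
Criminal history: 5 prior points → Category Moderate (5-9).
Level 20 falls in the 16-21 band.
Grid: Level 16-21 × Category Moderate = 1080-1410 days.

1080-1410 days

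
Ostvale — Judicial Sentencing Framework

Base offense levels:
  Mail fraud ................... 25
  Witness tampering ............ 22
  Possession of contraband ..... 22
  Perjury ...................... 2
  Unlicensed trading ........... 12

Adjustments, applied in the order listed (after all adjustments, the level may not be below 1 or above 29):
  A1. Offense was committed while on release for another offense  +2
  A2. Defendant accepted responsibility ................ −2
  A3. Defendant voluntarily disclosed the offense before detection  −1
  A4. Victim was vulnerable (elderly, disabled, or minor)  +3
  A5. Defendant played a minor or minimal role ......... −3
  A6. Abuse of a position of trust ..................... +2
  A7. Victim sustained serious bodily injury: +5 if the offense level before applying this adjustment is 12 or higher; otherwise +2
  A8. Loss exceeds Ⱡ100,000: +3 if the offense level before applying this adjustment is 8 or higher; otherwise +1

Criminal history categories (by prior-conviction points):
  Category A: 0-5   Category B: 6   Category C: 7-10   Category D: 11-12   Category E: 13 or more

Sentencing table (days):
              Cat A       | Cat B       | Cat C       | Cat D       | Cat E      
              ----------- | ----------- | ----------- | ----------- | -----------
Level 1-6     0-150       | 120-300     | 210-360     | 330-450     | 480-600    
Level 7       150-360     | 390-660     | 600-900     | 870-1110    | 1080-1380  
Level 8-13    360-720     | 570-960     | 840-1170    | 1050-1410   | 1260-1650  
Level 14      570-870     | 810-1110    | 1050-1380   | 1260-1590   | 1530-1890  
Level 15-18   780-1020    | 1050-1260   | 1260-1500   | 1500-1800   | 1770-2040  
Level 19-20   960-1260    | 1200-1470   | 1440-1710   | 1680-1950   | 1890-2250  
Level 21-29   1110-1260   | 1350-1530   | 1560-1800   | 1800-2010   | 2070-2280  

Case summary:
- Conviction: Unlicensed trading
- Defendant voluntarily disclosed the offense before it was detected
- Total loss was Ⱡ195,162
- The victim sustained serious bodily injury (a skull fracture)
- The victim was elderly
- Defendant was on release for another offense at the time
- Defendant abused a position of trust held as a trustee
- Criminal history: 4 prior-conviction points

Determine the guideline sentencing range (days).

1110-1260 days

Base offense level for unlicensed trading: 12.
A1 applies: 12 + 2 = 14.
A3 applies: 14 − 1 = 13.
A4 applies: 13 + 3 = 16.
A5 does not apply.
A6 applies: 16 + 2 = 18.
A7 applies (level before this adjustment is 18 ≥ 12, so +5): 18 + 5 = 23.
A8 applies (level before this adjustment is 23 ≥ 8, so +3): 23 + 3 = 26.
Final offense level: 26.
Criminal history: 4 prior points → Category A (0-5).
Level 26 falls in the 21-29 band.
Grid: Level 21-29 × Category A = 1110-1260 days.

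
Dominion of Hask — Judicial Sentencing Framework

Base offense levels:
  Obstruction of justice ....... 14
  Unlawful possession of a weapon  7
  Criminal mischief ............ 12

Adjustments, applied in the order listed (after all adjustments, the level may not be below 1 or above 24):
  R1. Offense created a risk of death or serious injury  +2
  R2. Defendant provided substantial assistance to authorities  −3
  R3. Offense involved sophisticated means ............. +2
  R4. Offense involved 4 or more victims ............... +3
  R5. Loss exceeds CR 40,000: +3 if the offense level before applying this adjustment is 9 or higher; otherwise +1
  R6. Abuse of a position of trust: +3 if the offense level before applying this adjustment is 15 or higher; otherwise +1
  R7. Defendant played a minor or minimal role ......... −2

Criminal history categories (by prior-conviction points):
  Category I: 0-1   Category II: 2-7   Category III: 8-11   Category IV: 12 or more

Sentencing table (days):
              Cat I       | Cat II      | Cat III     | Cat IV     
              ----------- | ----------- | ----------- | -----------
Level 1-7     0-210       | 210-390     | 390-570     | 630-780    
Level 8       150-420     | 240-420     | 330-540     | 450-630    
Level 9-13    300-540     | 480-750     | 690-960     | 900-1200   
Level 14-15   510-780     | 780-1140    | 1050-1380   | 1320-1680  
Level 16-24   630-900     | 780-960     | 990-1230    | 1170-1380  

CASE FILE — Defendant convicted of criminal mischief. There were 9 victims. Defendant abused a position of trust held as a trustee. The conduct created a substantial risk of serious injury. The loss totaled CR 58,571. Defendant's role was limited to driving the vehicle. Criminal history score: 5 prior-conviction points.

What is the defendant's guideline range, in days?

Base offense level for criminal mischief: 12.
R1 applies: 12 + 2 = 14.
R2 does not apply.
R3 does not apply.
R4 applies: 14 + 3 = 17.
R5 applies (level before this adjustment is 17 ≥ 9, so +3): 17 + 3 = 20.
R6 applies (level before this adjustment is 20 ≥ 15, so +3): 20 + 3 = 23.
R7 applies: 23 − 2 = 21.
Final offense level: 21.
Criminal history: 5 prior points → Category II (2-7).
Level 21 falls in the 16-24 band.
Grid: Level 16-24 × Category II = 780-960 days.

780-960 days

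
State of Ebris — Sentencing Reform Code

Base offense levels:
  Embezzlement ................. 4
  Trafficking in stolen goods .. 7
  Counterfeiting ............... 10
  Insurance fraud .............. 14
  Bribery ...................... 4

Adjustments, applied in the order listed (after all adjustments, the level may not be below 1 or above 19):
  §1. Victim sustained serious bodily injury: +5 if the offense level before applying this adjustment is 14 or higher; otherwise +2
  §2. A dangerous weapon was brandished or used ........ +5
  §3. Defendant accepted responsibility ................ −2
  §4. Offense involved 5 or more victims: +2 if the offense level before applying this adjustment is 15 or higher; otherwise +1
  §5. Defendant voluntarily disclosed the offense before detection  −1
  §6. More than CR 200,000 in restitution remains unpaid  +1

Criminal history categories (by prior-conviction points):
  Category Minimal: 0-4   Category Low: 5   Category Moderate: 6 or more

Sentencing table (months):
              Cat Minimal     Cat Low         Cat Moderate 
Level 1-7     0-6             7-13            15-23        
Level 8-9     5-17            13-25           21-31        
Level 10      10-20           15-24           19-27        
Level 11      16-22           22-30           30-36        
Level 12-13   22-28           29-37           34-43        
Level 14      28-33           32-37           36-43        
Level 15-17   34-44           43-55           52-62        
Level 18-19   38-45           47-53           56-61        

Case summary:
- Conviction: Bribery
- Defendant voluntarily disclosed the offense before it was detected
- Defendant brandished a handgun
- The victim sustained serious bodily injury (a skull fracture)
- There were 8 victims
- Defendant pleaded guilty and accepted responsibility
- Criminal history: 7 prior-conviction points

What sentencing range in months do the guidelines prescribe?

Base offense level for bribery: 4.
§1 applies (level before this adjustment is 4 < 14, so +2): 4 + 2 = 6.
§2 applies: 6 + 5 = 11.
§3 applies: 11 − 2 = 9.
§4 applies (level before this adjustment is 9 < 15, so +1): 9 + 1 = 10.
§5 applies: 10 − 1 = 9.
§6 does not apply.
Final offense level: 9.
Criminal history: 7 prior points → Category Moderate (6+).
Level 9 falls in the 8-9 band.
Grid: Level 8-9 × Category Moderate = 21-31 months.

21-31 months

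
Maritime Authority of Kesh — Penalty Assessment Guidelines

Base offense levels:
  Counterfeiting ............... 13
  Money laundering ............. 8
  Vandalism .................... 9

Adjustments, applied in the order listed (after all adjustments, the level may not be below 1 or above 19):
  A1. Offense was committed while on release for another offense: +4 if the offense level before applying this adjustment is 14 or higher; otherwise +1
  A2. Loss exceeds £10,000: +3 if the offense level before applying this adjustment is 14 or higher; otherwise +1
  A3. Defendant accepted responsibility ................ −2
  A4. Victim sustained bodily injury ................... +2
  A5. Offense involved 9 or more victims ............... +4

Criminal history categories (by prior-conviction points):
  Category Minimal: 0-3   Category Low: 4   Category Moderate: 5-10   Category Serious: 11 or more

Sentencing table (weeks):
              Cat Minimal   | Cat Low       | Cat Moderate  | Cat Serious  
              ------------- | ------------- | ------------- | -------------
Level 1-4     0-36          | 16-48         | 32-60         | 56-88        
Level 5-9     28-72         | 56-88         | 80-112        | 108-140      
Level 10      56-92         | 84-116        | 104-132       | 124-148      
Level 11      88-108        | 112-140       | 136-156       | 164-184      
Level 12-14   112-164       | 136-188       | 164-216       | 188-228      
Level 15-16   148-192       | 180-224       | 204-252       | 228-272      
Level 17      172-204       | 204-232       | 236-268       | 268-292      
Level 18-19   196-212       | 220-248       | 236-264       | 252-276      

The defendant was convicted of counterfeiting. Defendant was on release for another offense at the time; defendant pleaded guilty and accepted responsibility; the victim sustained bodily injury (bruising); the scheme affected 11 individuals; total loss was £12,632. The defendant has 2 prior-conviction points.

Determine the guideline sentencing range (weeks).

196-212 weeks

Base offense level for counterfeiting: 13.
A1 applies (level before this adjustment is 13 < 14, so +1): 13 + 1 = 14.
A2 applies (level before this adjustment is 14 ≥ 14, so +3): 14 + 3 = 17.
A3 applies: 17 − 2 = 15.
A4 applies: 15 + 2 = 17.
A5 applies: 17 + 4 = 21.
Level 21 exceeds the maximum of 19; capped at 19.
Final offense level: 19.
Criminal history: 2 prior points → Category Minimal (0-3).
Level 19 falls in the 18-19 band.
Grid: Level 18-19 × Category Minimal = 196-212 weeks.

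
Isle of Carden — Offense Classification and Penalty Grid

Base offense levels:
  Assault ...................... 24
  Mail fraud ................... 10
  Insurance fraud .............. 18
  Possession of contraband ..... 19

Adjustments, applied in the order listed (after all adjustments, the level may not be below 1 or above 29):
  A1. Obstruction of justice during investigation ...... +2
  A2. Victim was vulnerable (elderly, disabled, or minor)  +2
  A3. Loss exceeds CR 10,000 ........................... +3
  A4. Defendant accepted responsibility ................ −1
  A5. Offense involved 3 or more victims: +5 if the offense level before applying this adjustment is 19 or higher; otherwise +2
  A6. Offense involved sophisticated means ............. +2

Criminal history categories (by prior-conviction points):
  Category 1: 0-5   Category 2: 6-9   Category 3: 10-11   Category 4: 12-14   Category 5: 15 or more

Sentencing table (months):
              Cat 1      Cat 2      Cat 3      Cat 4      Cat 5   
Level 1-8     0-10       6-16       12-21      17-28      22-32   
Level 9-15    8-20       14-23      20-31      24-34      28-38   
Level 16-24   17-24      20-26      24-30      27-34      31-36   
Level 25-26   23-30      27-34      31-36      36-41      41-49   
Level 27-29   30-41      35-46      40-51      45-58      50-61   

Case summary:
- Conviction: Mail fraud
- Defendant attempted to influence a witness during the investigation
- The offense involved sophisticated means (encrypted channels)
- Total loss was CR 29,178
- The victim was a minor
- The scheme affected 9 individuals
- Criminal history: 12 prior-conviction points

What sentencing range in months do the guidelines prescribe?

Base offense level for mail fraud: 10.
A1 applies: 10 + 2 = 12.
A2 applies: 12 + 2 = 14.
A3 applies: 14 + 3 = 17.
A5 applies (level before this adjustment is 17 < 19, so +2): 17 + 2 = 19.
A6 applies: 19 + 2 = 21.
Final offense level: 21.
Criminal history: 12 prior points → Category 4 (12-14).
Level 21 falls in the 16-24 band.
Grid: Level 16-24 × Category 4 = 27-34 months.

27-34 months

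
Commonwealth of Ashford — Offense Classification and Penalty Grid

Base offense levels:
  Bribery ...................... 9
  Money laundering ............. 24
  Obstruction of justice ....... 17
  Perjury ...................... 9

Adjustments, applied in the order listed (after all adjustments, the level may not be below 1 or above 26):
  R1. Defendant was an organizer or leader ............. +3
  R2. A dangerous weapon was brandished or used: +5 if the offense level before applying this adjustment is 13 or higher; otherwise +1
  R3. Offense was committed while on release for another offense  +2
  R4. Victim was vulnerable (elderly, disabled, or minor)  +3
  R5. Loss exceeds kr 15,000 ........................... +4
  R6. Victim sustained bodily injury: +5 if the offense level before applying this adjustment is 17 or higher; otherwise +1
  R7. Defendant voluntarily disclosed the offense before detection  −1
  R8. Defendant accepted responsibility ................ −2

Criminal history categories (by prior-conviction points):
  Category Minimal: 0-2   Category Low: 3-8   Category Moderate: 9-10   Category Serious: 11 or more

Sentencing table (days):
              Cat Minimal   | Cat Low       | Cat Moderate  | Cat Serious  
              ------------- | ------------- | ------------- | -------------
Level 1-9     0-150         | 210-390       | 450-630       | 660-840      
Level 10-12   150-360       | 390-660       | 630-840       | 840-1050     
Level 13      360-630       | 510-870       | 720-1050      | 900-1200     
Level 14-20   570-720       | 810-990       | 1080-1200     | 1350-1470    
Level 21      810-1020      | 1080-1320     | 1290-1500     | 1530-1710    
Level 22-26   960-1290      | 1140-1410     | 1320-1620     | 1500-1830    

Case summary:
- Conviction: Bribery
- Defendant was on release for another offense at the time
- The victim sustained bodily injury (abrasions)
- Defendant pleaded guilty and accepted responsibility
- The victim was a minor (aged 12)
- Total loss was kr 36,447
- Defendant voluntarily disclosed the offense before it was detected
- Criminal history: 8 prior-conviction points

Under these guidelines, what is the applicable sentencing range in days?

Base offense level for bribery: 9.
R3 applies: 9 + 2 = 11.
R4 applies: 11 + 3 = 14.
R5 applies: 14 + 4 = 18.
R6 applies (level before this adjustment is 18 ≥ 17, so +5): 18 + 5 = 23.
R7 applies: 23 − 1 = 22.
R8 applies: 22 − 2 = 20.
Final offense level: 20.
Criminal history: 8 prior points → Category Low (3-8).
Level 20 falls in the 14-20 band.
Grid: Level 14-20 × Category Low = 810-990 days.

810-990 days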